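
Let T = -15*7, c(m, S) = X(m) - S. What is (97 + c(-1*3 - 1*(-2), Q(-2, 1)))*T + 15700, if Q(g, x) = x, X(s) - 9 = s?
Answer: 4780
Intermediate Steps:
X(s) = 9 + s
c(m, S) = 9 + m - S (c(m, S) = (9 + m) - S = 9 + m - S)
T = -105
(97 + c(-1*3 - 1*(-2), Q(-2, 1)))*T + 15700 = (97 + (9 + (-1*3 - 1*(-2)) - 1*1))*(-105) + 15700 = (97 + (9 + (-3 + 2) - 1))*(-105) + 15700 = (97 + (9 - 1 - 1))*(-105) + 15700 = (97 + 7)*(-105) + 15700 = 104*(-105) + 15700 = -10920 + 15700 = 4780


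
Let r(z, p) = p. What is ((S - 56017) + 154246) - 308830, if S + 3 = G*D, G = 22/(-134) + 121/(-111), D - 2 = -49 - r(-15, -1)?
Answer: -1565832860/7437 ≈ -2.1055e+5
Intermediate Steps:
D = -46 (D = 2 + (-49 - 1*(-1)) = 2 + (-49 + 1) = 2 - 48 = -46)
G = -9328/7437 (G = 22*(-1/134) + 121*(-1/111) = -11/67 - 121/111 = -9328/7437 ≈ -1.2543)
S = 406777/7437 (S = -3 - 9328/7437*(-46) = -3 + 429088/7437 = 406777/7437 ≈ 54.696)
((S - 56017) + 154246) - 308830 = ((406777/7437 - 56017) + 154246) - 308830 = (-416191652/7437 + 154246) - 308830 = 730935850/7437 - 308830 = -1565832860/7437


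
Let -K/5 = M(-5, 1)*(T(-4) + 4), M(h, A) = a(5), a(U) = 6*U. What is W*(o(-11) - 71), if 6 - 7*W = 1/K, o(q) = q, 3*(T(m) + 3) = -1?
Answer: -24641/350 ≈ -70.403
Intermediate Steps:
T(m) = -10/3 (T(m) = -3 + (⅓)*(-1) = -3 - ⅓ = -10/3)
M(h, A) = 30 (M(h, A) = 6*5 = 30)
K = -100 (K = -150*(-10/3 + 4) = -150*2/3 = -5*20 = -100)
W = 601/700 (W = 6/7 - ⅐/(-100) = 6/7 - ⅐*(-1/100) = 6/7 + 1/700 = 601/700 ≈ 0.85857)
W*(o(-11) - 71) = 601*(-11 - 71)/700 = (601/700)*(-82) = -24641/350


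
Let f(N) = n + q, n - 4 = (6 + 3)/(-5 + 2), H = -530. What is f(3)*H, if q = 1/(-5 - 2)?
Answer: -3180/7 ≈ -454.29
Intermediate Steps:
n = 1 (n = 4 + (6 + 3)/(-5 + 2) = 4 + 9/(-3) = 4 + 9*(-⅓) = 4 - 3 = 1)
q = -⅐ (q = 1/(-7) = -⅐ ≈ -0.14286)
f(N) = 6/7 (f(N) = 1 - ⅐ = 6/7)
f(3)*H = (6/7)*(-530) = -3180/7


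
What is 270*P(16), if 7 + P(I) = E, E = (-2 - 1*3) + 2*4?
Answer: -1080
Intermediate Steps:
E = 3 (E = (-2 - 3) + 8 = -5 + 8 = 3)
P(I) = -4 (P(I) = -7 + 3 = -4)
270*P(16) = 270*(-4) = -1080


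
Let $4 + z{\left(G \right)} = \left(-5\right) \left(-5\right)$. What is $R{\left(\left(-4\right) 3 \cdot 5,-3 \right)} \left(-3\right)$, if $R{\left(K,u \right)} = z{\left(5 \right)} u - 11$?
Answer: $222$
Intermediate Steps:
$z{\left(G \right)} = 21$ ($z{\left(G \right)} = -4 - -25 = -4 + 25 = 21$)
$R{\left(K,u \right)} = -11 + 21 u$ ($R{\left(K,u \right)} = 21 u - 11 = -11 + 21 u$)
$R{\left(\left(-4\right) 3 \cdot 5,-3 \right)} \left(-3\right) = \left(-11 + 21 \left(-3\right)\right) \left(-3\right) = \left(-11 - 63\right) \left(-3\right) = \left(-74\right) \left(-3\right) = 222$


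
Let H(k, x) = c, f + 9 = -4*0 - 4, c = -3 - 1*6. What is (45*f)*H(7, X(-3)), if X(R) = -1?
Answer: 5265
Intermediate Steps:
c = -9 (c = -3 - 6 = -9)
f = -13 (f = -9 + (-4*0 - 4) = -9 + (0 - 4) = -9 - 4 = -13)
H(k, x) = -9
(45*f)*H(7, X(-3)) = (45*(-13))*(-9) = -585*(-9) = 5265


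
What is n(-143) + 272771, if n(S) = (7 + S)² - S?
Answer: 291410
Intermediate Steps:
n(-143) + 272771 = ((7 - 143)² - 1*(-143)) + 272771 = ((-136)² + 143) + 272771 = (18496 + 143) + 272771 = 18639 + 272771 = 291410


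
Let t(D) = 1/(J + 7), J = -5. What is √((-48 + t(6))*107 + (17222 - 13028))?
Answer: I*√3554/2 ≈ 29.808*I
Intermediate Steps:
t(D) = ½ (t(D) = 1/(-5 + 7) = 1/2 = ½)
√((-48 + t(6))*107 + (17222 - 13028)) = √((-48 + ½)*107 + (17222 - 13028)) = √(-95/2*107 + 4194) = √(-10165/2 + 4194) = √(-1777/2) = I*√3554/2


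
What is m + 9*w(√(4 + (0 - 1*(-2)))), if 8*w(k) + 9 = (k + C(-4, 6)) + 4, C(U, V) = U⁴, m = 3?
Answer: 2283/8 + 9*√6/8 ≈ 288.13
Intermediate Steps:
w(k) = 251/8 + k/8 (w(k) = -9/8 + ((k + (-4)⁴) + 4)/8 = -9/8 + ((k + 256) + 4)/8 = -9/8 + ((256 + k) + 4)/8 = -9/8 + (260 + k)/8 = -9/8 + (65/2 + k/8) = 251/8 + k/8)
m + 9*w(√(4 + (0 - 1*(-2)))) = 3 + 9*(251/8 + √(4 + (0 - 1*(-2)))/8) = 3 + 9*(251/8 + √(4 + (0 + 2))/8) = 3 + 9*(251/8 + √(4 + 2)/8) = 3 + 9*(251/8 + √6/8) = 3 + (2259/8 + 9*√6/8) = 2283/8 + 9*√6/8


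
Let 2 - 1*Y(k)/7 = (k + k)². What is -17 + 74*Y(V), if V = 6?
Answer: -73573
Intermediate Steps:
Y(k) = 14 - 28*k² (Y(k) = 14 - 7*(k + k)² = 14 - 7*4*k² = 14 - 28*k²)
-17 + 74*Y(V) = -17 + 74*(14 - 28*6²) = -17 + 74*(14 - 28*36) = -17 + 74*(14 - 1008) = -17 + 74*(-994) = -17 - 73556 = -73573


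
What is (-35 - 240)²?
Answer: 75625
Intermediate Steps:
(-35 - 240)² = (-275)² = 75625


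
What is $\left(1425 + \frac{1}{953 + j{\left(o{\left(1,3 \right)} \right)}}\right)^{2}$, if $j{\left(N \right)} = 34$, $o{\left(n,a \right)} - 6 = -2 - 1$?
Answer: $\frac{1978174738576}{974169} \approx 2.0306 \cdot 10^{6}$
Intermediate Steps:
$o{\left(n,a \right)} = 3$ ($o{\left(n,a \right)} = 6 - 3 = 3$)
$\left(1425 + \frac{1}{953 + j{\left(o{\left(1,3 \right)} \right)}}\right)^{2} = \left(1425 + \frac{1}{953 + 34}\right)^{2} = \left(1425 + \frac{1}{987}\right)^{2} = \left(\frac{1406476}{987}\right)^{2} = \frac{1978174738576}{974169}$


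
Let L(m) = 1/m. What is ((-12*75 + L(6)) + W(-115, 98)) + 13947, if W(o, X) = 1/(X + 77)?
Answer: 13699531/1050 ≈ 13047.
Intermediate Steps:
W(o, X) = 1/(77 + X)
((-12*75 + L(6)) + W(-115, 98)) + 13947 = ((-12*75 + 1/6) + 1/(77 + 98)) + 13947 = ((-900 + 1/6) + 1/175) + 13947 = (-5399/6 + 1/175) + 13947 = -944819/1050 + 13947 = 13699531/1050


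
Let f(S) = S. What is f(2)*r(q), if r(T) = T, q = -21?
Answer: -42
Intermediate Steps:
f(2)*r(q) = 2*(-21) = -42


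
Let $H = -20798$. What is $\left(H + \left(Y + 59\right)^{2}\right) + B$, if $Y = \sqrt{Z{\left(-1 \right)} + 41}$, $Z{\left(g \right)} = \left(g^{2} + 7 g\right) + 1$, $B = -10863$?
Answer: $-27436$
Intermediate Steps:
$Z{\left(g \right)} = 1 + g^{2} + 7 g$
$Y = 6$ ($Y = \sqrt{\left(1 + \left(-1\right)^{2} + 7 \left(-1\right)\right) + 41} = \sqrt{\left(1 + 1 - 7\right) + 41} = \sqrt{-5 + 41} = \sqrt{36} = 6$)
$\left(H + \left(Y + 59\right)^{2}\right) + B = \left(-20798 + \left(6 + 59\right)^{2}\right) - 10863 = \left(-20798 + 65^{2}\right) - 10863 = \left(-20798 + 4225\right) - 10863 = -16573 - 10863 = -27436$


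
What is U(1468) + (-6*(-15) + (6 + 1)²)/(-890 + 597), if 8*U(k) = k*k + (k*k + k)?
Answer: 315818269/586 ≈ 5.3894e+5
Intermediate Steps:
U(k) = k²/4 + k/8 (U(k) = (k*k + (k*k + k))/8 = (k² + (k² + k))/8 = (k² + (k + k²))/8 = (k + 2*k²)/8 = k²/4 + k/8)
U(1468) + (-6*(-15) + (6 + 1)²)/(-890 + 597) = (⅛)*1468*(1 + 2*1468) + (-6*(-15) + (6 + 1)²)/(-890 + 597) = (⅛)*1468*(1 + 2936) + (90 + 7²)/(-293) = (⅛)*1468*2937 + (90 + 49)*(-1/293) = 1077879/2 + 139*(-1/293) = 1077879/2 - 139/293 = 315818269/586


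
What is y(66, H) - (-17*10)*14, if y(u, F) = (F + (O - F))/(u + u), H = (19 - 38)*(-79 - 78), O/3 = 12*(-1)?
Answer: 26177/11 ≈ 2379.7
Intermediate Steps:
O = -36 (O = 3*(12*(-1)) = 3*(-12) = -36)
H = 2983 (H = -19*(-157) = 2983)
y(u, F) = -18/u (y(u, F) = (F + (-36 - F))/(u + u) = -36*1/(2*u) = -18/u)
y(66, H) - (-17*10)*14 = -18/66 - (-17*10)*14 = -18*1/66 - (-170)*14 = -3/11 - 1*(-2380) = -3/11 + 2380 = 26177/11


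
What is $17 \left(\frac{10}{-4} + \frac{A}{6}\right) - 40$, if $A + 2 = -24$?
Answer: $- \frac{937}{6} \approx -156.17$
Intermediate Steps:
$A = -26$ ($A = -2 - 24 = -26$)
$17 \left(\frac{10}{-4} + \frac{A}{6}\right) - 40 = 17 \left(\frac{10}{-4} - \frac{26}{6}\right) - 40 = 17 \left(10 \left(- \frac{1}{4}\right) - \frac{13}{3}\right) - 40 = 17 \left(- \frac{5}{2} - \frac{13}{3}\right) - 40 = 17 \left(- \frac{41}{6}\right) - 40 = - \frac{697}{6} - 40 = - \frac{937}{6}$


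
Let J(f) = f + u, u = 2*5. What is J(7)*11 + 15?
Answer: 202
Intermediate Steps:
u = 10
J(f) = 10 + f (J(f) = f + 10 = 10 + f)
J(7)*11 + 15 = (10 + 7)*11 + 15 = 17*11 + 15 = 187 + 15 = 202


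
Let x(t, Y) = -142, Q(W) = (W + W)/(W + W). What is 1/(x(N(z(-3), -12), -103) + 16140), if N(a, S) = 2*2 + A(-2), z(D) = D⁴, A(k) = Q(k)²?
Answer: 1/15998 ≈ 6.2508e-5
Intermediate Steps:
Q(W) = 1 (Q(W) = (2*W)/((2*W)) = (2*W)*(1/(2*W)) = 1)
A(k) = 1 (A(k) = 1² = 1)
N(a, S) = 5 (N(a, S) = 2*2 + 1 = 4 + 1 = 5)
1/(x(N(z(-3), -12), -103) + 16140) = 1/(-142 + 16140) = 1/15998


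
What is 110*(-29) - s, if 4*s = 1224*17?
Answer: -8392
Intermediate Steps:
s = 5202 (s = (1224*17)/4 = (1/4)*20808 = 5202)
110*(-29) - s = 110*(-29) - 1*5202 = -3190 - 5202 = -8392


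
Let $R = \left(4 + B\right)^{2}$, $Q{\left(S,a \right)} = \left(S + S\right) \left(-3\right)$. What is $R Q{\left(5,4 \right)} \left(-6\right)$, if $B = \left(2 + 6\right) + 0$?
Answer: $25920$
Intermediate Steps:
$Q{\left(S,a \right)} = - 6 S$ ($Q{\left(S,a \right)} = 2 S \left(-3\right) = - 6 S$)
$B = 8$ ($B = 8 + 0 = 8$)
$R = 144$ ($R = \left(4 + 8\right)^{2} = 12^{2} = 144$)
$R Q{\left(5,4 \right)} \left(-6\right) = 144 \left(\left(-6\right) 5\right) \left(-6\right) = 144 \left(-30\right) \left(-6\right) = \left(-4320\right) \left(-6\right) = 25920$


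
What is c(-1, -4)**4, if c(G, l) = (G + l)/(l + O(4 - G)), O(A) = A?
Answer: 625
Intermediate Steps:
c(G, l) = (G + l)/(4 + l - G) (c(G, l) = (G + l)/(l + (4 - G)) = (G + l)/(4 + l - G))
c(-1, -4)**4 = ((-1 - 4)/(4 - 4 - 1*(-1)))**4 = (-5/(4 - 4 + 1))**4 = (-5/1)**4 = (1*(-5))**4 = (-5)**4 = 625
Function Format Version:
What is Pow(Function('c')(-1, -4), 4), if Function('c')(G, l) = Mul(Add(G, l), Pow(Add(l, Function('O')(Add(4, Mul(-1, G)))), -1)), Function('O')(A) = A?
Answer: 625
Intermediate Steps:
Function('c')(G, l) = Mul(Pow(Add(4, l, Mul(-1, G)), -1), Add(G, l)) (Function('c')(G, l) = Mul(Add(G, l), Pow(Add(l, Add(4, Mul(-1, G))), -1)) = Mul(Add(G, l), Pow(Add(4, l, Mul(-1, G)), -1)) = Mul(Pow(Add(4, l, Mul(-1, G)), -1), Add(G, l)))
Pow(Function('c')(-1, -4), 4) = Pow(Mul(Pow(Add(4, -4, Mul(-1, -1)), -1), Add(-1, -4)), 4) = Pow(Mul(Pow(Add(4, -4, 1), -1), -5), 4) = Pow(Mul(Pow(1, -1), -5), 4) = Pow(Mul(1, -5), 4) = Pow(-5, 4) = 625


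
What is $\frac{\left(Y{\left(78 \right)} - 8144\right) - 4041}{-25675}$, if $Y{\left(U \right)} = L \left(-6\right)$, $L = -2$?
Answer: $\frac{12173}{25675} \approx 0.47412$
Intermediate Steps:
$Y{\left(U \right)} = 12$ ($Y{\left(U \right)} = \left(-2\right) \left(-6\right) = 12$)
$\frac{\left(Y{\left(78 \right)} - 8144\right) - 4041}{-25675} = \frac{\left(12 - 8144\right) - 4041}{-25675} = \left(\left(12 - 8144\right) - 4041\right) \left(- \frac{1}{25675}\right) = \left(-8132 - 4041\right) \left(- \frac{1}{25675}\right) = \left(-12173\right) \left(- \frac{1}{25675}\right) = \frac{12173}{25675}$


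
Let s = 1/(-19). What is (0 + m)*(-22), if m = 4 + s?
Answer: -1650/19 ≈ -86.842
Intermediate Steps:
s = -1/19 ≈ -0.052632
m = 75/19 (m = 4 - 1/19 = 75/19 ≈ 3.9474)
(0 + m)*(-22) = (0 + 75/19)*(-22) = (75/19)*(-22) = -1650/19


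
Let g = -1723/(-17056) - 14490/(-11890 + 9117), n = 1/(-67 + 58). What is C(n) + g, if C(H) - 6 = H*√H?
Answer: 535697047/47296288 - I/27 ≈ 11.326 - 0.037037*I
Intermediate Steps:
n = -⅑ (n = 1/(-9) = -⅑ ≈ -0.11111)
C(H) = 6 + H^(3/2) (C(H) = 6 + H*√H = 6 + H^(3/2))
g = 251919319/47296288 (g = -1723*(-1/17056) - 14490/(-2773) = 1723/17056 - 14490*(-1/2773) = 1723/17056 + 14490/2773 = 251919319/47296288 ≈ 5.3264)
C(n) + g = (6 + (-⅑)^(3/2)) + 251919319/47296288 = (6 - I/27) + 251919319/47296288 = 535697047/47296288 - I/27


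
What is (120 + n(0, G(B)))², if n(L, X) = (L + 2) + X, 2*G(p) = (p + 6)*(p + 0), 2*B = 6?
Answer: 73441/4 ≈ 18360.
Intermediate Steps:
B = 3 (B = (½)*6 = 3)
G(p) = p*(6 + p)/2 (G(p) = ((p + 6)*(p + 0))/2 = ((6 + p)*p)/2 = (p*(6 + p))/2 = p*(6 + p)/2)
n(L, X) = 2 + L + X (n(L, X) = (2 + L) + X = 2 + L + X)
(120 + n(0, G(B)))² = (120 + (2 + 0 + (½)*3*(6 + 3)))² = (120 + (2 + 0 + (½)*3*9))² = (120 + (2 + 0 + 27/2))² = (120 + 31/2)² = (271/2)² = 73441/4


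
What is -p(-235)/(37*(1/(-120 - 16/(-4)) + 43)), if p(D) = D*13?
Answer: 354380/184519 ≈ 1.9206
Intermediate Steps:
p(D) = 13*D
-p(-235)/(37*(1/(-120 - 16/(-4)) + 43)) = -13*(-235)/(37*(1/(-120 - 16/(-4)) + 43)) = -(-3055)/(37*(1/(-120 - ¼*(-16)) + 43)) = -(-3055)/(37*(1/(-120 + 4) + 43)) = -(-3055)/(37*(1/(-116) + 43)) = -(-3055)/(37*(-1/116 + 43)) = -(-3055)/(37*(4987/116)) = -(-3055)/184519/116 = -(-3055)*116/184519 = -1*(-354380/184519) = 354380/184519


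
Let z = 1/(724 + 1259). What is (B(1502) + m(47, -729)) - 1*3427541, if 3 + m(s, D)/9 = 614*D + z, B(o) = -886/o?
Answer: -3701251627612/496411 ≈ -7.4560e+6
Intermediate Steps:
z = 1/1983 ≈ 0.00050429
m(s, D) = -17844/661 + 5526*D (m(s, D) = -27 + 9*(614*D + 1/1983) = -27 + 9*(1/1983 + 614*D) = -27 + (3/661 + 5526*D) = -17844/661 + 5526*D)
(B(1502) + m(47, -729)) - 1*3427541 = (-886/1502 + (-17844/661 + 5526*(-729))) - 1*3427541 = (-886*1/1502 + (-17844/661 - 4028454)) - 3427541 = (-443/751 - 2662825938/661) - 3427541 = -1999782572261/496411 - 3427541 = -3701251627612/496411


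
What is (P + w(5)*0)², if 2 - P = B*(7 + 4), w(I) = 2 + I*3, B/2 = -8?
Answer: 31684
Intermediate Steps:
B = -16 (B = 2*(-8) = -16)
w(I) = 2 + 3*I
P = 178 (P = 2 - (-16)*(7 + 4) = 2 - (-16)*11 = 2 - 1*(-176) = 2 + 176 = 178)
(P + w(5)*0)² = (178 + (2 + 3*5)*0)² = (178 + (2 + 15)*0)² = (178 + 17*0)² = (178 + 0)² = 178² = 31684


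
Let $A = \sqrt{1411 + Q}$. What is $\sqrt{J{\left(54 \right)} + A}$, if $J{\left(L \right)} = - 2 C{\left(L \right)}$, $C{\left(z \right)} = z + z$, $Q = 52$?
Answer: $\sqrt{-216 + \sqrt{1463}} \approx 13.332 i$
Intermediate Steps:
$C{\left(z \right)} = 2 z$
$A = \sqrt{1463}$ ($A = \sqrt{1411 + 52} = \sqrt{1463} \approx 38.249$)
$J{\left(L \right)} = - 4 L$ ($J{\left(L \right)} = - 2 \cdot 2 L = - 4 L$)
$\sqrt{J{\left(54 \right)} + A} = \sqrt{\left(-4\right) 54 + \sqrt{1463}} = \sqrt{-216 + \sqrt{1463}}$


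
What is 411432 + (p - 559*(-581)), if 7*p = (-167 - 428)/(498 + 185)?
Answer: 502832028/683 ≈ 7.3621e+5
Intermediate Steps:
p = -85/683 (p = ((-167 - 428)/(498 + 185))/7 = (-595/683)/7 = (-595*1/683)/7 = (⅐)*(-595/683) = -85/683 ≈ -0.12445)
411432 + (p - 559*(-581)) = 411432 + (-85/683 - 559*(-581)) = 411432 + (-85/683 + 324779) = 411432 + 221823972/683 = 502832028/683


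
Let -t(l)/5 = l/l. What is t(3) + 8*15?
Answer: 115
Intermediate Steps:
t(l) = -5 (t(l) = -5*l/l = -5*1 = -5)
t(3) + 8*15 = -5 + 8*15 = -5 + 120 = 115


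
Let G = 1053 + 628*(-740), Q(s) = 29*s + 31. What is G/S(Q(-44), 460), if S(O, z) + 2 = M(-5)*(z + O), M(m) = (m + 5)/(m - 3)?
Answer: 463667/2 ≈ 2.3183e+5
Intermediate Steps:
M(m) = (5 + m)/(-3 + m)
Q(s) = 31 + 29*s
S(O, z) = -2 (S(O, z) = -2 + ((5 - 5)/(-3 - 5))*(z + O) = -2 + (0/(-8))*(O + z) = -2 + (-⅛*0)*(O + z) = -2 + 0*(O + z) = -2 + 0 = -2)
G = -463667 (G = 1053 - 464720 = -463667)
G/S(Q(-44), 460) = -463667/(-2) = -463667*(-½) = 463667/2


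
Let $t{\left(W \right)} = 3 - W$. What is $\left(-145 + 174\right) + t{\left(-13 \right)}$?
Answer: $45$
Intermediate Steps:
$\left(-145 + 174\right) + t{\left(-13 \right)} = \left(-145 + 174\right) + \left(3 - -13\right) = 29 + \left(3 + 13\right) = 29 + 16 = 45$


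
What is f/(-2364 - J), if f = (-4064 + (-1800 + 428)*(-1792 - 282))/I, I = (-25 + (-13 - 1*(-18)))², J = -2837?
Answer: 355183/23650 ≈ 15.018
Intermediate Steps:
I = 400 (I = (-25 + (-13 + 18))² = (-25 + 5)² = (-20)² = 400)
f = 355183/50 (f = (-4064 + (-1800 + 428)*(-1792 - 282))/400 = (-4064 - 1372*(-2074))*(1/400) = (-4064 + 2845528)*(1/400) = 2841464*(1/400) = 355183/50 ≈ 7103.7)
f/(-2364 - J) = 355183/(50*(-2364 - 1*(-2837))) = 355183/(50*(-2364 + 2837)) = (355183/50)/473 = (355183/50)*(1/473) = 355183/23650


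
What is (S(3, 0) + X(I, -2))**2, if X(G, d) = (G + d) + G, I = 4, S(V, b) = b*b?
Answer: 36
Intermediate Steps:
S(V, b) = b**2
X(G, d) = d + 2*G
(S(3, 0) + X(I, -2))**2 = (0**2 + (-2 + 2*4))**2 = (0 + (-2 + 8))**2 = (0 + 6)**2 = 6**2 = 36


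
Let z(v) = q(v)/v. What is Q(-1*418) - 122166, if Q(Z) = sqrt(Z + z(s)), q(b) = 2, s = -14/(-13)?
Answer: -122166 + I*sqrt(20391)/7 ≈ -1.2217e+5 + 20.4*I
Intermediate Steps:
s = 14/13 (s = -14*(-1/13) = 14/13 ≈ 1.0769)
z(v) = 2/v
Q(Z) = sqrt(13/7 + Z) (Q(Z) = sqrt(Z + 2/(14/13)) = sqrt(Z + 2*(13/14)) = sqrt(Z + 13/7) = sqrt(13/7 + Z))
Q(-1*418) - 122166 = sqrt(91 + 49*(-1*418))/7 - 122166 = sqrt(91 + 49*(-418))/7 - 122166 = sqrt(91 - 20482)/7 - 122166 = sqrt(-20391)/7 - 122166 = (I*sqrt(20391))/7 - 122166 = I*sqrt(20391)/7 - 122166 = -122166 + I*sqrt(20391)/7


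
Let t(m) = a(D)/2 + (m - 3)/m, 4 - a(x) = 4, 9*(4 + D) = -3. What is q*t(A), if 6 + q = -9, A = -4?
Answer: -105/4 ≈ -26.250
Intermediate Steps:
D = -13/3 (D = -4 + (1/9)*(-3) = -4 - 1/3 = -13/3 ≈ -4.3333)
a(x) = 0 (a(x) = 4 - 1*4 = 4 - 4 = 0)
t(m) = (-3 + m)/m (t(m) = 0/2 + (m - 3)/m = 0*(1/2) + (-3 + m)/m = 0 + (-3 + m)/m = (-3 + m)/m)
q = -15 (q = -6 - 9 = -15)
q*t(A) = -15*(-3 - 4)/(-4) = -(-15)*(-7)/4 = -15*7/4 = -105/4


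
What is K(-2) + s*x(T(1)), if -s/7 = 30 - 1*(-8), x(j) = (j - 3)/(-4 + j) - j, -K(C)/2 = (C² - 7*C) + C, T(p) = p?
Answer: 170/3 ≈ 56.667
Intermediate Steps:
K(C) = -2*C² + 12*C (K(C) = -2*((C² - 7*C) + C) = -2*(C² - 6*C) = -2*C² + 12*C)
x(j) = -j + (-3 + j)/(-4 + j) (x(j) = (-3 + j)/(-4 + j) - j = -j + (-3 + j)/(-4 + j))
s = -266 (s = -7*(30 - 1*(-8)) = -7*(30 + 8) = -7*38 = -266)
K(-2) + s*x(T(1)) = 2*(-2)*(6 - 1*(-2)) - 266*(-3 - 1*1² + 5*1)/(-4 + 1) = 2*(-2)*(6 + 2) - 266*(-3 - 1*1 + 5)/(-3) = 2*(-2)*8 - (-266)*(-3 - 1 + 5)/3 = -32 - (-266)/3 = -32 - 266*(-⅓) = -32 + 266/3 = 170/3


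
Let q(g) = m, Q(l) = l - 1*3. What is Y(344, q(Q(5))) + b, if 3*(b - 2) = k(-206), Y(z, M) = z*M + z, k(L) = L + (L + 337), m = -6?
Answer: -1743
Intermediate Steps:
Q(l) = -3 + l (Q(l) = l - 3 = -3 + l)
q(g) = -6
k(L) = 337 + 2*L (k(L) = L + (337 + L) = 337 + 2*L)
Y(z, M) = z + M*z (Y(z, M) = M*z + z = z + M*z)
b = -23 (b = 2 + (337 + 2*(-206))/3 = 2 + (337 - 412)/3 = 2 + (1/3)*(-75) = 2 - 25 = -23)
Y(344, q(Q(5))) + b = 344*(1 - 6) - 23 = 344*(-5) - 23 = -1720 - 23 = -1743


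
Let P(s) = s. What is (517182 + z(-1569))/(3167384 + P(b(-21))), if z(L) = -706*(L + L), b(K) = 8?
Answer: 1366305/1583696 ≈ 0.86273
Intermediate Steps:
z(L) = -1412*L
(517182 + z(-1569))/(3167384 + P(b(-21))) = (517182 - 1412*(-1569))/(3167384 + 8) = (517182 + 2215428)/3167392 = 2732610*(1/3167392) = 1366305/1583696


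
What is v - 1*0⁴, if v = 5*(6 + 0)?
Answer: 30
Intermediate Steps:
v = 30 (v = 5*6 = 30)
v - 1*0⁴ = 30 - 1*0⁴ = 30 - 1*0 = 30 + 0 = 30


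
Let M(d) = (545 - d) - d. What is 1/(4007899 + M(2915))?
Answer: 1/4002614 ≈ 2.4984e-7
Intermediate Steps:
M(d) = 545 - 2*d
1/(4007899 + M(2915)) = 1/(4007899 + (545 - 2*2915)) = 1/(4007899 + (545 - 5830)) = 1/(4007899 - 5285) = 1/4002614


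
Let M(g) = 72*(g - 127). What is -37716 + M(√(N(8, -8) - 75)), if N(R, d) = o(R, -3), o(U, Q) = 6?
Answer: -46860 + 72*I*√69 ≈ -46860.0 + 598.08*I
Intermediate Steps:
N(R, d) = 6
M(g) = -9144 + 72*g (M(g) = 72*(-127 + g) = -9144 + 72*g)
-37716 + M(√(N(8, -8) - 75)) = -37716 + (-9144 + 72*√(6 - 75)) = -37716 + (-9144 + 72*√(-69)) = -37716 + (-9144 + 72*(I*√69)) = -37716 + (-9144 + 72*I*√69) = -46860 + 72*I*√69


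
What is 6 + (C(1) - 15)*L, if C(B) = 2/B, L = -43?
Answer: 565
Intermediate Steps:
6 + (C(1) - 15)*L = 6 + (2/1 - 15)*(-43) = 6 + (2*1 - 15)*(-43) = 6 + (2 - 15)*(-43) = 6 - 13*(-43) = 6 + 559 = 565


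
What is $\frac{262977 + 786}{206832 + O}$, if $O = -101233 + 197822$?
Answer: $\frac{263763}{303421} \approx 0.8693$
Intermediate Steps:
$O = 96589$
$\frac{262977 + 786}{206832 + O} = \frac{262977 + 786}{206832 + 96589} = \frac{263763}{303421}$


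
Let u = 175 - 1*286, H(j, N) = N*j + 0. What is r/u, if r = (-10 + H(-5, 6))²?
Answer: -1600/111 ≈ -14.414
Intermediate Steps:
H(j, N) = N*j
u = -111 (u = 175 - 286 = -111)
r = 1600 (r = (-10 + 6*(-5))² = (-10 - 30)² = (-40)² = 1600)
r/u = 1600/(-111) = 1600*(-1/111) = -1600/111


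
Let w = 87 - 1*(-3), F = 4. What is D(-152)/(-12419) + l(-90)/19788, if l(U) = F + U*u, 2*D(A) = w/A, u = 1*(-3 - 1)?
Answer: 172002223/9338392536 ≈ 0.018419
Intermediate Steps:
u = -4 (u = 1*(-4) = -4)
w = 90 (w = 87 + 3 = 90)
D(A) = 45/A (D(A) = (90/A)/2 = 45/A)
l(U) = 4 - 4*U (l(U) = 4 + U*(-4) = 4 - 4*U)
D(-152)/(-12419) + l(-90)/19788 = (45/(-152))/(-12419) + (4 - 4*(-90))/19788 = (45*(-1/152))*(-1/12419) + (4 + 360)*(1/19788) = -45/152*(-1/12419) + 364*(1/19788) = 45/1887688 + 91/4947 = 172002223/9338392536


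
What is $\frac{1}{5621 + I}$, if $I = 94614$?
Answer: $\frac{1}{100235} \approx 9.9766 \cdot 10^{-6}$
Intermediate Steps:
$\frac{1}{5621 + I} = \frac{1}{5621 + 94614} = \frac{1}{100235}$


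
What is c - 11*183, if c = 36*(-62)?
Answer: -4245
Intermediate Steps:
c = -2232
c - 11*183 = -2232 - 11*183 = -2232 - 1*2013 = -2232 - 2013 = -4245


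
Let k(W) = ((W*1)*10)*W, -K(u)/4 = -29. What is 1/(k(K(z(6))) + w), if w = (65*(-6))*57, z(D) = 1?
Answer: 1/112330 ≈ 8.9023e-6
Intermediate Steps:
K(u) = 116 (K(u) = -4*(-29) = 116)
k(W) = 10*W² (k(W) = (W*10)*W = (10*W)*W = 10*W²)
w = -22230 (w = -390*57 = -22230)
1/(k(K(z(6))) + w) = 1/(10*116² - 22230) = 1/(10*13456 - 22230) = 1/(134560 - 22230) = 1/112330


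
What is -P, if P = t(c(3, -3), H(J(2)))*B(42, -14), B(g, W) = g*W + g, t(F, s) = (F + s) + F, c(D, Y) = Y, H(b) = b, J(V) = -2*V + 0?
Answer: -5460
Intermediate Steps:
J(V) = -2*V
t(F, s) = s + 2*F
B(g, W) = g + W*g (B(g, W) = W*g + g = g + W*g)
P = 5460 (P = (-2*2 + 2*(-3))*(42*(1 - 14)) = (-4 - 6)*(42*(-13)) = -10*(-546) = 5460)
-P = -1*5460 = -5460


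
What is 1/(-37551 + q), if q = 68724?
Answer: 1/31173 ≈ 3.2079e-5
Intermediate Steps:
1/(-37551 + q) = 1/(-37551 + 68724) = 1/31173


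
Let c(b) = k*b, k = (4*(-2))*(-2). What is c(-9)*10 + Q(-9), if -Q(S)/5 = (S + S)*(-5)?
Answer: -1890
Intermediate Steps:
k = 16 (k = -8*(-2) = 16)
Q(S) = 50*S (Q(S) = -5*(S + S)*(-5) = -5*2*S*(-5) = -(-50)*S = 50*S)
c(b) = 16*b
c(-9)*10 + Q(-9) = (16*(-9))*10 + 50*(-9) = -144*10 - 450 = -1440 - 450 = -1890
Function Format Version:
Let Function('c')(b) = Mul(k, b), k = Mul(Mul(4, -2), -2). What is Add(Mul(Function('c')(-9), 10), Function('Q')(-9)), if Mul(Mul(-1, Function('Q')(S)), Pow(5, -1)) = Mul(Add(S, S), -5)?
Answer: -1890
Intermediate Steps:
k = 16 (k = Mul(-8, -2) = 16)
Function('Q')(S) = Mul(50, S) (Function('Q')(S) = Mul(-5, Mul(Add(S, S), -5)) = Mul(-5, Mul(Mul(2, S), -5)) = Mul(-5, Mul(-10, S)) = Mul(50, S))
Function('c')(b) = Mul(16, b)
Add(Mul(Function('c')(-9), 10), Function('Q')(-9)) = Add(Mul(Mul(16, -9), 10), Mul(50, -9)) = Add(Mul(-144, 10), -450) = Add(-1440, -450) = -1890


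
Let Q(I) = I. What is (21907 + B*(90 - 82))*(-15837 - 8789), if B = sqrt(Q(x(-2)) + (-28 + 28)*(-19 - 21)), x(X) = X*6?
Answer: -539481782 - 394016*I*sqrt(3) ≈ -5.3948e+8 - 6.8246e+5*I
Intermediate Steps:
x(X) = 6*X
B = 2*I*sqrt(3) (B = sqrt(6*(-2) + (-28 + 28)*(-19 - 21)) = sqrt(-12 + 0*(-40)) = sqrt(-12 + 0) = sqrt(-12) = 2*I*sqrt(3) ≈ 3.4641*I)
(21907 + B*(90 - 82))*(-15837 - 8789) = (21907 + (2*I*sqrt(3))*(90 - 82))*(-15837 - 8789) = (21907 + (2*I*sqrt(3))*8)*(-24626) = (21907 + 16*I*sqrt(3))*(-24626) = -539481782 - 394016*I*sqrt(3)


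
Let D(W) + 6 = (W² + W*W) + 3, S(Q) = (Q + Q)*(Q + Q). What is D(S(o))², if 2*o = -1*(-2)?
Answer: 841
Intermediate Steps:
o = 1 (o = (-1*(-2))/2 = (½)*2 = 1)
S(Q) = 4*Q² (S(Q) = (2*Q)*(2*Q) = 4*Q²)
D(W) = -3 + 2*W² (D(W) = -6 + ((W² + W*W) + 3) = -6 + ((W² + W²) + 3) = -6 + (2*W² + 3) = -6 + (3 + 2*W²) = -3 + 2*W²)
D(S(o))² = (-3 + 2*(4*1²)²)² = (-3 + 2*(4*1)²)² = (-3 + 2*4²)² = (-3 + 2*16)² = (-3 + 32)² = 29² = 841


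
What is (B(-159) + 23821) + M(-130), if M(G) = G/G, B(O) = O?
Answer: 23663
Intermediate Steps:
M(G) = 1
(B(-159) + 23821) + M(-130) = (-159 + 23821) + 1 = 23662 + 1 = 23663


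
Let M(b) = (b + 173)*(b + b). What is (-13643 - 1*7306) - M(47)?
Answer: -41629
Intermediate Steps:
M(b) = 2*b*(173 + b) (M(b) = (173 + b)*(2*b) = 2*b*(173 + b))
(-13643 - 1*7306) - M(47) = (-13643 - 1*7306) - 2*47*(173 + 47) = (-13643 - 7306) - 2*47*220 = -20949 - 1*20680 = -20949 - 20680 = -41629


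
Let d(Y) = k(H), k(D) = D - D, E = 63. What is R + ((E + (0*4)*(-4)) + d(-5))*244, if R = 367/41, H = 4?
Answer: 630619/41 ≈ 15381.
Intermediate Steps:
k(D) = 0
d(Y) = 0
R = 367/41 (R = 367*(1/41) = 367/41 ≈ 8.9512)
R + ((E + (0*4)*(-4)) + d(-5))*244 = 367/41 + ((63 + (0*4)*(-4)) + 0)*244 = 367/41 + ((63 + 0*(-4)) + 0)*244 = 367/41 + ((63 + 0) + 0)*244 = 367/41 + (63 + 0)*244 = 367/41 + 63*244 = 367/41 + 15372 = 630619/41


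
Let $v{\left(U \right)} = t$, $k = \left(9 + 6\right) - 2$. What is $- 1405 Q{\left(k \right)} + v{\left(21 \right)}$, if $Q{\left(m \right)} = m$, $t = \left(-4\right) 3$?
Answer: $-18277$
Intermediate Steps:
$t = -12$
$k = 13$ ($k = 15 - 2 = 13$)
$v{\left(U \right)} = -12$
$- 1405 Q{\left(k \right)} + v{\left(21 \right)} = \left(-1405\right) 13 - 12 = -18265 - 12 = -18277$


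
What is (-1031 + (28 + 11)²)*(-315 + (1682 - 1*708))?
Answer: 322910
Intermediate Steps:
(-1031 + (28 + 11)²)*(-315 + (1682 - 1*708)) = (-1031 + 39²)*(-315 + (1682 - 708)) = (-1031 + 1521)*(-315 + 974) = 490*659 = 322910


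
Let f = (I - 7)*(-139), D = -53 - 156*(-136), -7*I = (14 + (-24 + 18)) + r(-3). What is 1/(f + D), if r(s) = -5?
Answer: 7/155369 ≈ 4.5054e-5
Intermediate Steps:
I = -3/7 (I = -((14 + (-24 + 18)) - 5)/7 = -((14 - 6) - 5)/7 = -(8 - 5)/7 = -⅐*3 = -3/7 ≈ -0.42857)
D = 21163 (D = -53 + 21216 = 21163)
f = 7228/7 (f = (-3/7 - 7)*(-139) = -52/7*(-139) = 7228/7 ≈ 1032.6)
1/(f + D) = 1/(7228/7 + 21163) = 1/(155369/7) = 7/155369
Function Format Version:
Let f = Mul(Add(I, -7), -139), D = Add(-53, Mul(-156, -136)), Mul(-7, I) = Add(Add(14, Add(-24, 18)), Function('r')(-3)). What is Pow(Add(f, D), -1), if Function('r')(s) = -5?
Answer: Rational(7, 155369) ≈ 4.5054e-5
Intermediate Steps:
I = Rational(-3, 7) (I = Mul(Rational(-1, 7), Add(Add(14, Add(-24, 18)), -5)) = Mul(Rational(-1, 7), Add(Add(14, -6), -5)) = Mul(Rational(-1, 7), Add(8, -5)) = Mul(Rational(-1, 7), 3) = Rational(-3, 7) ≈ -0.42857)
D = 21163 (D = Add(-53, 21216) = 21163)
f = Rational(7228, 7) (f = Mul(Add(Rational(-3, 7), -7), -139) = Mul(Rational(-52, 7), -139) = Rational(7228, 7) ≈ 1032.6)
Pow(Add(f, D), -1) = Pow(Add(Rational(7228, 7), 21163), -1) = Pow(Rational(155369, 7), -1) = Rational(7, 155369)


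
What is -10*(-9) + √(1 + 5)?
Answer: 90 + √6 ≈ 92.449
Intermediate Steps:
-10*(-9) + √(1 + 5) = 90 + √6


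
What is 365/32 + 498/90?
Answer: 8131/480 ≈ 16.940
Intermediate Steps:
365/32 + 498/90 = 365*(1/32) + 498*(1/90) = 365/32 + 83/15 = 8131/480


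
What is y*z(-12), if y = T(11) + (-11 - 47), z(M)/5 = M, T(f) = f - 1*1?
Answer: 2880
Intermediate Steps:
T(f) = -1 + f (T(f) = f - 1 = -1 + f)
z(M) = 5*M
y = -48 (y = (-1 + 11) + (-11 - 47) = 10 - 58 = -48)
y*z(-12) = -240*(-12) = -48*(-60) = 2880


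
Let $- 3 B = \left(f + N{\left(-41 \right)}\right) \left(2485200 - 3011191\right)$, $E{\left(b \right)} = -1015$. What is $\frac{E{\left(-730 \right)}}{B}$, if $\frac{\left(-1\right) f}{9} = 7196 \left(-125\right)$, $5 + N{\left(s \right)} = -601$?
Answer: $- \frac{1015}{1419280463318} \approx -7.1515 \cdot 10^{-10}$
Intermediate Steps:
$N{\left(s \right)} = -606$ ($N{\left(s \right)} = -5 - 601 = -606$)
$f = 8095500$ ($f = - 9 \cdot 7196 \left(-125\right) = \left(-9\right) \left(-899500\right) = 8095500$)
$B = 1419280463318$ ($B = - \frac{\left(8095500 - 606\right) \left(2485200 - 3011191\right)}{3} = - \frac{8094894 \left(-525991\right)}{3} = \left(- \frac{1}{3}\right) \left(-4257841389954\right) = 1419280463318$)
$\frac{E{\left(-730 \right)}}{B} = - \frac{1015}{1419280463318}$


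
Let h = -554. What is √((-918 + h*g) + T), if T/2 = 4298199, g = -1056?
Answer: 6*√255014 ≈ 3029.9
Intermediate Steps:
T = 8596398 (T = 2*4298199 = 8596398)
√((-918 + h*g) + T) = √((-918 - 554*(-1056)) + 8596398) = √((-918 + 585024) + 8596398) = √(584106 + 8596398) = √9180504 = 6*√255014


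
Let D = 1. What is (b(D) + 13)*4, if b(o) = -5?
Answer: 32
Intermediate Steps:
(b(D) + 13)*4 = (-5 + 13)*4 = 8*4 = 32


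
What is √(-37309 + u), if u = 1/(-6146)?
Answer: I*√1409284652790/6146 ≈ 193.16*I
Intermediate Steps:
u = -1/6146 ≈ -0.00016271
√(-37309 + u) = √(-37309 - 1/6146) = √(-229301115/6146) = I*√1409284652790/6146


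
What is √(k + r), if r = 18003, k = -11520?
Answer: √6483 ≈ 80.517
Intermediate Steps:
√(k + r) = √(-11520 + 18003) = √6483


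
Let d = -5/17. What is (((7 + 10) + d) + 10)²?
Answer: 206116/289 ≈ 713.20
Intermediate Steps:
d = -5/17 (d = -5*1/17 = -5/17 ≈ -0.29412)
(((7 + 10) + d) + 10)² = (((7 + 10) - 5/17) + 10)² = ((17 - 5/17) + 10)² = (284/17 + 10)² = (454/17)² = 206116/289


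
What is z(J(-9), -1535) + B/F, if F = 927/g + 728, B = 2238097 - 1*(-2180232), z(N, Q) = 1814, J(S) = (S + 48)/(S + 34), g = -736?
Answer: 4222164278/534881 ≈ 7893.6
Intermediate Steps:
J(S) = (48 + S)/(34 + S)
B = 4418329 (B = 2238097 + 2180232 = 4418329)
F = 534881/736 (F = 927/(-736) + 728 = -1/736*927 + 728 = -927/736 + 728 = 534881/736 ≈ 726.74)
z(J(-9), -1535) + B/F = 1814 + 4418329/(534881/736) = 1814 + 4418329*(736/534881) = 1814 + 3251890144/534881 = 4222164278/534881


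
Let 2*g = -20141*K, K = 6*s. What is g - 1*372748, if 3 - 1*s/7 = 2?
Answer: -795709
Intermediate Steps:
s = 7 (s = 21 - 7*2 = 21 - 14 = 7)
K = 42 (K = 6*7 = 42)
g = -422961 (g = (-20141*42)/2 = (1/2)*(-845922) = -422961)
g - 1*372748 = -422961 - 1*372748 = -422961 - 372748 = -795709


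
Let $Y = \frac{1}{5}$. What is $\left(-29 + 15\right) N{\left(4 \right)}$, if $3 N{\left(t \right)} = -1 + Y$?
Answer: $\frac{56}{15} \approx 3.7333$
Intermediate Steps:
$Y = \frac{1}{5} \approx 0.2$
$N{\left(t \right)} = - \frac{4}{15}$ ($N{\left(t \right)} = \frac{-1 + \frac{1}{5}}{3} = \frac{1}{3} \left(- \frac{4}{5}\right) = - \frac{4}{15}$)
$\left(-29 + 15\right) N{\left(4 \right)} = \left(-29 + 15\right) \left(- \frac{4}{15}\right) = \left(-14\right) \left(- \frac{4}{15}\right) = \frac{56}{15}$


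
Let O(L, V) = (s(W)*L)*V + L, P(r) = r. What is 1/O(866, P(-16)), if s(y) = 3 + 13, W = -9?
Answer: -1/220830 ≈ -4.5284e-6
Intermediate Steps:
s(y) = 16
O(L, V) = L + 16*L*V (O(L, V) = (16*L)*V + L = 16*L*V + L = L + 16*L*V)
1/O(866, P(-16)) = 1/(866*(1 + 16*(-16))) = 1/(866*(1 - 256)) = 1/(866*(-255)) = 1/(-220830) = -1/220830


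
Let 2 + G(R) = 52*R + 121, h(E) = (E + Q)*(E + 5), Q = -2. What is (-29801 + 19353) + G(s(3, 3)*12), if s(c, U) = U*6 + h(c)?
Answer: 5895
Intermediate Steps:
h(E) = (-2 + E)*(5 + E) (h(E) = (E - 2)*(E + 5) = (-2 + E)*(5 + E))
s(c, U) = -10 + c² + 3*c + 6*U (s(c, U) = U*6 + (-10 + c² + 3*c) = 6*U + (-10 + c² + 3*c) = -10 + c² + 3*c + 6*U)
G(R) = 119 + 52*R (G(R) = -2 + (52*R + 121) = -2 + (121 + 52*R) = 119 + 52*R)
(-29801 + 19353) + G(s(3, 3)*12) = (-29801 + 19353) + (119 + 52*((-10 + 3² + 3*3 + 6*3)*12)) = -10448 + (119 + 52*((-10 + 9 + 9 + 18)*12)) = -10448 + (119 + 52*(26*12)) = -10448 + (119 + 52*312) = -10448 + (119 + 16224) = -10448 + 16343 = 5895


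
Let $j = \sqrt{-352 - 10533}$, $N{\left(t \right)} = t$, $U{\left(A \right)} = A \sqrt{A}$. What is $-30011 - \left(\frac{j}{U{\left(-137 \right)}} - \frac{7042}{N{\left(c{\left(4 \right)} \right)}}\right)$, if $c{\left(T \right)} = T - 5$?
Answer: $-37053 + \frac{\sqrt{1491245}}{18769} \approx -37053.0$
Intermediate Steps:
$c{\left(T \right)} = -5 + T$ ($c{\left(T \right)} = T - 5 = -5 + T$)
$U{\left(A \right)} = A^{\frac{3}{2}}$
$j = i \sqrt{10885}$ ($j = \sqrt{-10885} = i \sqrt{10885} \approx 104.33 i$)
$-30011 - \left(\frac{j}{U{\left(-137 \right)}} - \frac{7042}{N{\left(c{\left(4 \right)} \right)}}\right) = -30011 - \left(\frac{i \sqrt{10885}}{\left(-137\right)^{\frac{3}{2}}} - \frac{7042}{-5 + 4}\right) = -30011 - \left(\frac{i \sqrt{10885}}{\left(-137\right) i \sqrt{137}} - \frac{7042}{-1}\right) = -30011 - \left(i \sqrt{10885} \frac{i \sqrt{137}}{18769} - -7042\right) = -30011 - \left(- \frac{\sqrt{1491245}}{18769} + 7042\right) = -30011 - \left(7042 - \frac{\sqrt{1491245}}{18769}\right) = -37053 + \frac{\sqrt{1491245}}{18769}$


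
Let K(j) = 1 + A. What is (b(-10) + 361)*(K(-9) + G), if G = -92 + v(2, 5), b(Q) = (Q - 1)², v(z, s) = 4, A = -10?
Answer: -46754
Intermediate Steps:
b(Q) = (-1 + Q)²
K(j) = -9 (K(j) = 1 - 10 = -9)
G = -88 (G = -92 + 4 = -88)
(b(-10) + 361)*(K(-9) + G) = ((-1 - 10)² + 361)*(-9 - 88) = ((-11)² + 361)*(-97) = (121 + 361)*(-97) = 482*(-97) = -46754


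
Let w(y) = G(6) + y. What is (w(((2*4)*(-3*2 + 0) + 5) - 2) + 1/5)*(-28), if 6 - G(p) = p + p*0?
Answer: 6272/5 ≈ 1254.4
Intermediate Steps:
G(p) = 6 - p (G(p) = 6 - (p + p*0) = 6 - (p + 0) = 6 - p)
w(y) = y (w(y) = (6 - 1*6) + y = (6 - 6) + y = 0 + y = y)
(w(((2*4)*(-3*2 + 0) + 5) - 2) + 1/5)*(-28) = ((((2*4)*(-3*2 + 0) + 5) - 2) + 1/5)*(-28) = (((8*(-6 + 0) + 5) - 2) + ⅕)*(-28) = (((8*(-6) + 5) - 2) + ⅕)*(-28) = (((-48 + 5) - 2) + ⅕)*(-28) = ((-43 - 2) + ⅕)*(-28) = (-45 + ⅕)*(-28) = -224/5*(-28) = 6272/5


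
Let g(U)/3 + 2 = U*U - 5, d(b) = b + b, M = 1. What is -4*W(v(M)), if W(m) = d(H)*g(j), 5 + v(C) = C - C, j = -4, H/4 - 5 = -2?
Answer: -2592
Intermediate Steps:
H = 12 (H = 20 + 4*(-2) = 20 - 8 = 12)
d(b) = 2*b
v(C) = -5 (v(C) = -5 + (C - C) = -5 + 0 = -5)
g(U) = -21 + 3*U**2 (g(U) = -6 + 3*(U*U - 5) = -6 + 3*(U**2 - 5) = -6 + 3*(-5 + U**2) = -6 + (-15 + 3*U**2) = -21 + 3*U**2)
W(m) = 648 (W(m) = (2*12)*(-21 + 3*(-4)**2) = 24*(-21 + 3*16) = 24*(-21 + 48) = 24*27 = 648)
-4*W(v(M)) = -4*648 = -2592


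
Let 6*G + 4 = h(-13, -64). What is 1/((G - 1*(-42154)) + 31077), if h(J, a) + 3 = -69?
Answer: 3/219655 ≈ 1.3658e-5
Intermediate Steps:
h(J, a) = -72 (h(J, a) = -3 - 69 = -72)
G = -38/3 (G = -⅔ + (⅙)*(-72) = -⅔ - 12 = -38/3 ≈ -12.667)
1/((G - 1*(-42154)) + 31077) = 1/((-38/3 - 1*(-42154)) + 31077) = 1/((-38/3 + 42154) + 31077) = 1/(126424/3 + 31077) = 1/(219655/3) = 3/219655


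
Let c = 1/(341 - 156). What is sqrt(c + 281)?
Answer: sqrt(9617410)/185 ≈ 16.763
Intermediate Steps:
c = 1/185 ≈ 0.0054054
sqrt(c + 281) = sqrt(1/185 + 281) = sqrt(51986/185) = sqrt(9617410)/185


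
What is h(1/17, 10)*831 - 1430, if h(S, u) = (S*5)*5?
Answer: -3535/17 ≈ -207.94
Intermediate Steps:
h(S, u) = 25*S (h(S, u) = (5*S)*5 = 25*S)
h(1/17, 10)*831 - 1430 = (25/17)*831 - 1430 = 20775/17 - 1430 = -3535/17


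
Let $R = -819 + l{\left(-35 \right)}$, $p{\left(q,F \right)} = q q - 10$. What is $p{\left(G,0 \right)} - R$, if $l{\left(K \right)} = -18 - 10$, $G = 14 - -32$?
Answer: $2953$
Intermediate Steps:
$G = 46$ ($G = 14 + 32 = 46$)
$p{\left(q,F \right)} = -10 + q^{2}$ ($p{\left(q,F \right)} = q^{2} - 10 = -10 + q^{2}$)
$l{\left(K \right)} = -28$ ($l{\left(K \right)} = -18 - 10 = -28$)
$R = -847$ ($R = -819 - 28 = -847$)
$p{\left(G,0 \right)} - R = \left(-10 + 46^{2}\right) - -847 = \left(-10 + 2116\right) + 847 = 2106 + 847 = 2953$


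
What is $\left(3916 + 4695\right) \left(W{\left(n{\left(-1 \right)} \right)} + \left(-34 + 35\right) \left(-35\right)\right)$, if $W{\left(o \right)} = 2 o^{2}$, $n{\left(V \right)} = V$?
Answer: $-284163$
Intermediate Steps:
$\left(3916 + 4695\right) \left(W{\left(n{\left(-1 \right)} \right)} + \left(-34 + 35\right) \left(-35\right)\right) = \left(3916 + 4695\right) \left(2 \left(-1\right)^{2} + \left(-34 + 35\right) \left(-35\right)\right) = 8611 \left(2 \cdot 1 + 1 \left(-35\right)\right) = 8611 \left(2 - 35\right) = 8611 \left(-33\right) = -284163$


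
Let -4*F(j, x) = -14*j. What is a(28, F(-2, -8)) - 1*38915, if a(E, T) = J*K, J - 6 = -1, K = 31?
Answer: -38760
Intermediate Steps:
F(j, x) = 7*j/2 (F(j, x) = -(-7)*j/2 = 7*j/2)
J = 5 (J = 6 - 1 = 5)
a(E, T) = 155 (a(E, T) = 5*31 = 155)
a(28, F(-2, -8)) - 1*38915 = 155 - 1*38915 = 155 - 38915 = -38760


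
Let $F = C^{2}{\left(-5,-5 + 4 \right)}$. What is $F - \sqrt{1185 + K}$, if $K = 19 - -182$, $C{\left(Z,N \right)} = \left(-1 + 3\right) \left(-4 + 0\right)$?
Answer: $64 - 3 \sqrt{154} \approx 26.771$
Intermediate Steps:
$C{\left(Z,N \right)} = -8$ ($C{\left(Z,N \right)} = 2 \left(-4\right) = -8$)
$F = 64$ ($F = \left(-8\right)^{2} = 64$)
$K = 201$ ($K = 19 + 182 = 201$)
$F - \sqrt{1185 + K} = 64 - \sqrt{1185 + 201} = 64 - \sqrt{1386} = 64 - 3 \sqrt{154}$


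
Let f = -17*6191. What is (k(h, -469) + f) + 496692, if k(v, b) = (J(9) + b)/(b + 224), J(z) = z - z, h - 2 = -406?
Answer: 13700642/35 ≈ 3.9145e+5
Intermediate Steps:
h = -404 (h = 2 - 406 = -404)
J(z) = 0
f = -105247
k(v, b) = b/(224 + b) (k(v, b) = (0 + b)/(b + 224) = b/(224 + b))
(k(h, -469) + f) + 496692 = (-469/(224 - 469) - 105247) + 496692 = (-469/(-245) - 105247) + 496692 = (-469*(-1/245) - 105247) + 496692 = (67/35 - 105247) + 496692 = -3683578/35 + 496692 = 13700642/35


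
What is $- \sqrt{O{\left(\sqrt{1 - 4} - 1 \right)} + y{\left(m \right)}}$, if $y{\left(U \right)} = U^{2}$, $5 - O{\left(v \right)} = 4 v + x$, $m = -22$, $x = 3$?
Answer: $- \sqrt{490 - 4 i \sqrt{3}} \approx -22.137 + 0.15649 i$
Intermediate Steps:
$O{\left(v \right)} = 2 - 4 v$ ($O{\left(v \right)} = 5 - \left(4 v + 3\right) = 5 - \left(3 + 4 v\right) = 2 - 4 v$)
$- \sqrt{O{\left(\sqrt{1 - 4} - 1 \right)} + y{\left(m \right)}} = - \sqrt{\left(2 - 4 \left(\sqrt{1 - 4} - 1\right)\right) + \left(-22\right)^{2}} = - \sqrt{\left(2 - 4 \left(\sqrt{-3} - 1\right)\right) + 484} = - \sqrt{\left(2 - 4 \left(i \sqrt{3} - 1\right)\right) + 484} = - \sqrt{\left(2 - 4 \left(-1 + i \sqrt{3}\right)\right) + 484} = - \sqrt{\left(2 + \left(4 - 4 i \sqrt{3}\right)\right) + 484} = - \sqrt{\left(6 - 4 i \sqrt{3}\right) + 484} = - \sqrt{490 - 4 i \sqrt{3}}$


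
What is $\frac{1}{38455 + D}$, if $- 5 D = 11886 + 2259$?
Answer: $\frac{1}{35626} \approx 2.8069 \cdot 10^{-5}$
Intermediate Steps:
$D = -2829$ ($D = - \frac{11886 + 2259}{5} = \left(- \frac{1}{5}\right) 14145 = -2829$)
$\frac{1}{38455 + D} = \frac{1}{38455 - 2829} = \frac{1}{35626}$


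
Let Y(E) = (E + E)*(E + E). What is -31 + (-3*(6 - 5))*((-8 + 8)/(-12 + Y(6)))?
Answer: -31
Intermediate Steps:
Y(E) = 4*E² (Y(E) = (2*E)*(2*E) = 4*E²)
-31 + (-3*(6 - 5))*((-8 + 8)/(-12 + Y(6))) = -31 + (-3*(6 - 5))*((-8 + 8)/(-12 + 4*6²)) = -31 + (-3*1)*(0/(-12 + 4*36)) = -31 - 0/(-12 + 144) = -31 - 0/132 = -31 - 3*0 = -31 + 0 = -31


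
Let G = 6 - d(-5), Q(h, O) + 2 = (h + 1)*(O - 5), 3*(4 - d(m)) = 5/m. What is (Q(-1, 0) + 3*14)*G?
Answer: 200/3 ≈ 66.667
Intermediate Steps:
d(m) = 4 - 5/(3*m)
Q(h, O) = -2 + (1 + h)*(-5 + O) (Q(h, O) = -2 + (h + 1)*(O - 5) = -2 + (1 + h)*(-5 + O))
G = 5/3 (G = 6 - (4 - 5/3/(-5)) = 6 - (4 - 5/3*(-1/5)) = 6 - (4 + 1/3) = 6 - 1*13/3 = 6 - 13/3 = 5/3 ≈ 1.6667)
(Q(-1, 0) + 3*14)*G = ((-7 + 0 - 5*(-1) + 0*(-1)) + 3*14)*(5/3) = ((-7 + 0 + 5 + 0) + 42)*(5/3) = (-2 + 42)*(5/3) = 40*(5/3) = 200/3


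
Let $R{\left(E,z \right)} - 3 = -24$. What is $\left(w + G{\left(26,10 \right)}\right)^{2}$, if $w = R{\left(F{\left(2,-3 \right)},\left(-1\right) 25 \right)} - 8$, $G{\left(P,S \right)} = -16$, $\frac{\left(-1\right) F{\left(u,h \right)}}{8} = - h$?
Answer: $2025$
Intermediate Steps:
$F{\left(u,h \right)} = 8 h$ ($F{\left(u,h \right)} = - 8 \left(- h\right) = 8 h$)
$R{\left(E,z \right)} = -21$ ($R{\left(E,z \right)} = 3 - 24 = -21$)
$w = -29$ ($w = -21 - 8 = -29$)
$\left(w + G{\left(26,10 \right)}\right)^{2} = \left(-29 - 16\right)^{2} = \left(-45\right)^{2} = 2025$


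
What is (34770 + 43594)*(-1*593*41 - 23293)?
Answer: -3730596584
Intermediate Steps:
(34770 + 43594)*(-1*593*41 - 23293) = 78364*(-593*41 - 23293) = 78364*(-24313 - 23293) = 78364*(-47606) = -3730596584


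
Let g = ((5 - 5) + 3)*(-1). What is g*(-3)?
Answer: 9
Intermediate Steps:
g = -3 (g = (0 + 3)*(-1) = 3*(-1) = -3)
g*(-3) = -3*(-3) = 9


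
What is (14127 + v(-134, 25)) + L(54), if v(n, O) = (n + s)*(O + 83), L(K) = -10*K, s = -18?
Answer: -2829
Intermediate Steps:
v(n, O) = (-18 + n)*(83 + O) (v(n, O) = (n - 18)*(O + 83) = (-18 + n)*(83 + O))
(14127 + v(-134, 25)) + L(54) = (14127 + (-1494 - 18*25 + 83*(-134) + 25*(-134))) - 10*54 = (14127 + (-1494 - 450 - 11122 - 3350)) - 540 = (14127 - 16416) - 540 = -2289 - 540 = -2829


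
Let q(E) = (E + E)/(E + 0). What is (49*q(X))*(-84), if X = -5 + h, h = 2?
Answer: -8232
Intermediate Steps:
X = -3 (X = -5 + 2 = -3)
q(E) = 2 (q(E) = (2*E)/E = 2)
(49*q(X))*(-84) = (49*2)*(-84) = 98*(-84) = -8232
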